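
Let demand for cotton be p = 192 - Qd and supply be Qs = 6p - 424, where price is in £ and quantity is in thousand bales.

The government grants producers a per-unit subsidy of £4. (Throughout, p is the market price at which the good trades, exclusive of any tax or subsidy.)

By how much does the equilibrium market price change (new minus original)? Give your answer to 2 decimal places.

Initially, 192 - p = 6p - 424, so 616 = 7p and p = 88, Q = 104.
Since sellers receive the price plus the subsidy, the effective supply curve becomes Qs = 6p - 400.
Setting them equal: 192 - p = 6p - 400 → 592 = 7p, so p = 592/7 ≈ 84.5714 and Q = 752/7 ≈ 107.4286.
Δp = 84.5714 − 88 = -3.43.

-3.43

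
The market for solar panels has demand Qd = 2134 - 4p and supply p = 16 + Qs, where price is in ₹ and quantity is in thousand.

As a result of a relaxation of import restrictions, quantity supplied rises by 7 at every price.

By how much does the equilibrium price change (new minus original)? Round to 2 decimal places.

-1.40

Before the shock: 2134 - 4p = p - 16 ⇒ 2150 = 5p ⇒ p = 430, Q = 414.
The shock moves the curves to Qd = 2134 - 4p and Qs = p - 9.
New equilibrium: 2134 - 4p = p - 9 ⇒ 2143 = 5p ⇒ p = 428.6, Q = 419.6.
Δp = 428.6 − 430 = -1.40.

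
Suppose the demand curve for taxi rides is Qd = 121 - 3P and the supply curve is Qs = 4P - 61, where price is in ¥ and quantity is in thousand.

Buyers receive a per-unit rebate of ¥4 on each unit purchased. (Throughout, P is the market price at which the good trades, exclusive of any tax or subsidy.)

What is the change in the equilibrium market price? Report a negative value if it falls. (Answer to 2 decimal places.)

+1.71

Solve the original market: 121 - 3P = 4P - 61, hence P = 26 and Q = 43.
Since buyers' out-of-pocket price is the market price minus the rebate, the effective demand curve becomes Qd = 133 - 3P.
Setting them equal: 133 - 3P = 4P - 61 → 194 = 7P, so P = 194/7 ≈ 27.7143 and Q = 349/7 ≈ 49.8571.
ΔP = 27.7143 − 26 = +1.71.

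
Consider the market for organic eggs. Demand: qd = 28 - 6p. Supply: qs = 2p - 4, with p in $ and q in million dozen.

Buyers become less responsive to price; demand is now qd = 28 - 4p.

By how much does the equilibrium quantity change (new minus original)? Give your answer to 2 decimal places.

Solve the original market: 28 - 6p = 2p - 4, hence p = 4 and q = 4.
With the change applied: demand qd = 28 - 4p, supply qs = 2p - 4.
New equilibrium: 28 - 4p = 2p - 4 ⇒ 32 = 6p ⇒ p = 16/3 ≈ 5.3333, q = 20/3 ≈ 6.6667.
Δq = 6.6667 − 4 = +2.67.

+2.67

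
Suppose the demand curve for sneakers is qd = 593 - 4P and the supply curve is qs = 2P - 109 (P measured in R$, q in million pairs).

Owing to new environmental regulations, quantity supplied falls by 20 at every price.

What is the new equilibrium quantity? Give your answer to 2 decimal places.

Before the shock: 593 - 4P = 2P - 109 ⇒ 702 = 6P ⇒ P = 117, q = 125.
The new curves are qd = 593 - 4P (demand) and qs = 2P - 129 (supply).
Equate the new curves: 593 - 4P = 2P - 129, giving 722 = 6P, P = 361/3 ≈ 120.3333, q = 335/3 ≈ 111.6667.

111.67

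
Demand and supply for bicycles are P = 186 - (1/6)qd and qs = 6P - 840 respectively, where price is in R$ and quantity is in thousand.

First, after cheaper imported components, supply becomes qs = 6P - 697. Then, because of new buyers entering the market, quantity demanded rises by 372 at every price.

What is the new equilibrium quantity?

Solve the original market: 1116 - 6P = 6P - 840, hence P = 163 and q = 138.
After the shift, demand is qd = 1488 - 6P and supply is qs = 6P - 697.
Setting them equal: 1488 - 6P = 6P - 697 → 2185 = 12P, so P = 2185/12 ≈ 182.0833 and q = 395.5.

395.5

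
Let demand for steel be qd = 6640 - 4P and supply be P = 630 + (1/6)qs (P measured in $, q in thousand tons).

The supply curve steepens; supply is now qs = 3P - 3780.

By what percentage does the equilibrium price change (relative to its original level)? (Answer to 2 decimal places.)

Original equilibrium: 6640 - 4P = 6P - 3780 gives 10420 = 10P, so P = 1042 and q = 2472.
After the shift, demand is qd = 6640 - 4P and supply is qs = 3P - 3780.
Clearing the new market: 6640 - 4P = 3P - 3780, so P = 10420/7 ≈ 1488.5714 and q = 4800/7 ≈ 685.7143.
%ΔP = (1488.5714 − 1042) / 1042 × 100 = +42.86%.

+42.86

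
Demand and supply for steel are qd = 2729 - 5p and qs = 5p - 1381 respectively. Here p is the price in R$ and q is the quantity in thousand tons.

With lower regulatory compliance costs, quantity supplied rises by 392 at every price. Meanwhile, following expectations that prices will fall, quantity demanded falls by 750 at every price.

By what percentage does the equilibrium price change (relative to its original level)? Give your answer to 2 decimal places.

-27.79

Before the shock: 2729 - 5p = 5p - 1381 ⇒ 4110 = 10p ⇒ p = 411, q = 674.
The shock moves the curves to qd = 1979 - 5p and qs = 5p - 989.
Clearing the new market: 1979 - 5p = 5p - 989, so p = 296.8 and q = 495.
%Δp = (296.8 − 411) / 411 × 100 = -27.79%.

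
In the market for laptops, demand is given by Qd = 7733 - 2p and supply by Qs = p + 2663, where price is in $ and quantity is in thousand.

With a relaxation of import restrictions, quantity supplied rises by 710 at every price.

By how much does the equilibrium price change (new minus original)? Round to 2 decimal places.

Solve the original market: 7733 - 2p = p + 2663, hence p = 1690 and Q = 4353.
The shock moves the curves to Qd = 7733 - 2p and Qs = p + 3373.
New equilibrium: 7733 - 2p = p + 3373 ⇒ 4360 = 3p ⇒ p = 4360/3 ≈ 1453.3333, Q = 14479/3 ≈ 4826.3333.
Δp = 1453.3333 − 1690 = -236.67.

-236.67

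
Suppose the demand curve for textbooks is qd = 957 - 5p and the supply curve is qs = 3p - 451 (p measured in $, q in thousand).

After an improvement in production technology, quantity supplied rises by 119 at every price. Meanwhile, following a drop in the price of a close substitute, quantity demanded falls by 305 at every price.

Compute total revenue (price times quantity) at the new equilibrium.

Solve the original market: 957 - 5p = 3p - 451, hence p = 176 and q = 77.
The shock moves the curves to qd = 652 - 5p and qs = 3p - 332.
Setting them equal: 652 - 5p = 3p - 332 → 984 = 8p, so p = 123 and q = 37.
New expenditure = 123 × 37 = 4551.

4551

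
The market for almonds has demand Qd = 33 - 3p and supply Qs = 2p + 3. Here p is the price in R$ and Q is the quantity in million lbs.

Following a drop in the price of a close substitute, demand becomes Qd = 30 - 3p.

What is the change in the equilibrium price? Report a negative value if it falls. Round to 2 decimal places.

Before the shock: 33 - 3p = 2p + 3 ⇒ 30 = 5p ⇒ p = 6, Q = 15.
The shock moves the curves to Qd = 30 - 3p and Qs = 2p + 3.
Clearing the new market: 30 - 3p = 2p + 3, so p = 5.4 and Q = 13.8.
Δp = 5.4 − 6 = -0.60.

-0.60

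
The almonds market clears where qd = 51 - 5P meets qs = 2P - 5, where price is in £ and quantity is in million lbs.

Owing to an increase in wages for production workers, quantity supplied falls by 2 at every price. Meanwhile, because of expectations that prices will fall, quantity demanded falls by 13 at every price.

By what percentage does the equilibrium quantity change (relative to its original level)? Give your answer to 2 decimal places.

Before the shock: 51 - 5P = 2P - 5 ⇒ 56 = 7P ⇒ P = 8, q = 11.
The shock moves the curves to qd = 38 - 5P and qs = 2P - 7.
Clearing the new market: 38 - 5P = 2P - 7, so P = 45/7 ≈ 6.4286 and q = 41/7 ≈ 5.8571.
%Δq = (5.8571 − 11) / 11 × 100 = -46.75%.

-46.75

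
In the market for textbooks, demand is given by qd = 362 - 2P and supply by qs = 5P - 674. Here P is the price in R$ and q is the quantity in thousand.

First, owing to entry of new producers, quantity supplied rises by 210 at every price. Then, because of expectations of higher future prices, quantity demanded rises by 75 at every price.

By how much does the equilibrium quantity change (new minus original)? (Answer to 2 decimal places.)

Initially, 362 - 2P = 5P - 674, so 1036 = 7P and P = 148, q = 66.
After the shift, demand is qd = 437 - 2P and supply is qs = 5P - 464.
New equilibrium: 437 - 2P = 5P - 464 ⇒ 901 = 7P ⇒ P = 901/7 ≈ 128.7143, q = 1257/7 ≈ 179.5714.
Δq = 179.5714 − 66 = +113.57.

+113.57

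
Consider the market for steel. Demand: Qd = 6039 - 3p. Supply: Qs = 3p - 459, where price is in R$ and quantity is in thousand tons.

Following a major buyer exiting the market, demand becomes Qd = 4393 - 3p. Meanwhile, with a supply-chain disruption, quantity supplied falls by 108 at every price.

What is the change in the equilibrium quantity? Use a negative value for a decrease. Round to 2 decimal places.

-877.00

Before the shock: 6039 - 3p = 3p - 459 ⇒ 6498 = 6p ⇒ p = 1083, Q = 2790.
With the change applied: demand Qd = 4393 - 3p, supply Qs = 3p - 567.
Setting them equal: 4393 - 3p = 3p - 567 → 4960 = 6p, so p = 2480/3 ≈ 826.6667 and Q = 1913.
ΔQ = 1913 − 2790 = -877.00.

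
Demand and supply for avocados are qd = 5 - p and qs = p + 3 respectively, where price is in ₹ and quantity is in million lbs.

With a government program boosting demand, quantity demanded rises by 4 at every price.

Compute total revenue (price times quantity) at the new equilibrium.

18

Solve the original market: 5 - p = p + 3, hence p = 1 and q = 4.
The shock moves the curves to qd = 9 - p and qs = p + 3.
Setting them equal: 9 - p = p + 3 → 6 = 2p, so p = 3 and q = 6.
New expenditure = 3 × 6 = 18.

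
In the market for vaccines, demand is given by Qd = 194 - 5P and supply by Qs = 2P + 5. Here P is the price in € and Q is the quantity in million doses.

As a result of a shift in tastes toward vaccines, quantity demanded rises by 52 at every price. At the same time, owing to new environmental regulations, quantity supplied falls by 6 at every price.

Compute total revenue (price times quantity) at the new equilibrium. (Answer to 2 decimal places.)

2454.88

Solve the original market: 194 - 5P = 2P + 5, hence P = 27 and Q = 59.
With the change applied: demand Qd = 246 - 5P, supply Qs = 2P - 1.
Clearing the new market: 246 - 5P = 2P - 1, so P = 247/7 ≈ 35.2857 and Q = 487/7 ≈ 69.5714.
New expenditure = 35.2857 × 69.5714 = 2454.88.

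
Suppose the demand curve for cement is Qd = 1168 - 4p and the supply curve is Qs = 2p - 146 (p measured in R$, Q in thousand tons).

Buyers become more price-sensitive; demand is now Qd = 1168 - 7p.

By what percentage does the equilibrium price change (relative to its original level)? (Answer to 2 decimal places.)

Initially, 1168 - 4p = 2p - 146, so 1314 = 6p and p = 219, Q = 292.
After the shift, demand is Qd = 1168 - 7p and supply is Qs = 2p - 146.
Setting them equal: 1168 - 7p = 2p - 146 → 1314 = 9p, so p = 146 and Q = 146.
%Δp = (146 − 219) / 219 × 100 = -33.33%.

-33.33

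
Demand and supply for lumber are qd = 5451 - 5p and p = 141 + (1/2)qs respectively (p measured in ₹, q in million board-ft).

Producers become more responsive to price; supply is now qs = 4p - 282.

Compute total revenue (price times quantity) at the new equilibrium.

Initially, 5451 - 5p = 2p - 282, so 5733 = 7p and p = 819, q = 1356.
After the shift, demand is qd = 5451 - 5p and supply is qs = 4p - 282.
Equate the new curves: 5451 - 5p = 4p - 282, giving 5733 = 9p, p = 637, q = 2266.
New expenditure = 637 × 2266 = 1443442.

1443442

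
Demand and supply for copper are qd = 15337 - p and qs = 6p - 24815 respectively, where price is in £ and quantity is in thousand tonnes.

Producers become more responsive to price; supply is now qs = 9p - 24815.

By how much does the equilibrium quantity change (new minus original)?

Solve the original market: 15337 - p = 6p - 24815, hence p = 5736 and q = 9601.
With the change applied: demand qd = 15337 - p, supply qs = 9p - 24815.
New equilibrium: 15337 - p = 9p - 24815 ⇒ 40152 = 10p ⇒ p = 4015.2, q = 11321.8.
Δq = 11321.8 − 9601 = +1720.8.

+1720.8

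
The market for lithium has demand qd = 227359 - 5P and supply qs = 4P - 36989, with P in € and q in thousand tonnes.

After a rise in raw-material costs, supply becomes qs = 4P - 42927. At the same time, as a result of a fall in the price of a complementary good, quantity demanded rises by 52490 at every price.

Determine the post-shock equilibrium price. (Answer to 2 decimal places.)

35864.00

Before the shock: 227359 - 5P = 4P - 36989 ⇒ 264348 = 9P ⇒ P = 29372, q = 80499.
With the change applied: demand qd = 279849 - 5P, supply qs = 4P - 42927.
New equilibrium: 279849 - 5P = 4P - 42927 ⇒ 322776 = 9P ⇒ P = 35864, q = 100529.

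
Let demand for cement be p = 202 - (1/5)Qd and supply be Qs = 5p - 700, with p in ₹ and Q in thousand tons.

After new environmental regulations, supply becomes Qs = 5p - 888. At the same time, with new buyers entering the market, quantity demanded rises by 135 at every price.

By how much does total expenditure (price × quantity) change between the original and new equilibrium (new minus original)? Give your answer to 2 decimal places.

Original equilibrium: 1010 - 5p = 5p - 700 gives 1710 = 10p, so p = 171 and Q = 155.
The shock moves the curves to Qd = 1145 - 5p and Qs = 5p - 888.
New equilibrium: 1145 - 5p = 5p - 888 ⇒ 2033 = 10p ⇒ p = 203.3, Q = 128.5.
Expenditure moves from 171×155 = 26505 to 203.3×128.5 = 26124.05; change = -380.95.

-380.95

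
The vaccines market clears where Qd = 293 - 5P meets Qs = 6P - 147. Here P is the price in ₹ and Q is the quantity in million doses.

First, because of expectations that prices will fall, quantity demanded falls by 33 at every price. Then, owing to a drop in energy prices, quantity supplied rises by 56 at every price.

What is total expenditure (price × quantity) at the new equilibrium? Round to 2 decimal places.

Before the shock: 293 - 5P = 6P - 147 ⇒ 440 = 11P ⇒ P = 40, Q = 93.
The shock moves the curves to Qd = 260 - 5P and Qs = 6P - 91.
Setting them equal: 260 - 5P = 6P - 91 → 351 = 11P, so P = 351/11 ≈ 31.9091 and Q = 1105/11 ≈ 100.4545.
New expenditure = 31.9091 × 100.4545 = 3205.41.

3205.41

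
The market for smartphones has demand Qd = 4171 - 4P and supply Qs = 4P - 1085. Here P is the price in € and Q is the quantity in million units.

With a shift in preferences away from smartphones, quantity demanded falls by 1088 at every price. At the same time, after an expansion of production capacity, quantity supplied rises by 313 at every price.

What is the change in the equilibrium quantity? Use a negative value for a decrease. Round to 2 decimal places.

Before the shock: 4171 - 4P = 4P - 1085 ⇒ 5256 = 8P ⇒ P = 657, Q = 1543.
With the change applied: demand Qd = 3083 - 4P, supply Qs = 4P - 772.
Equate the new curves: 3083 - 4P = 4P - 772, giving 3855 = 8P, P = 481.875, Q = 1155.5.
ΔQ = 1155.5 − 1543 = -387.50.

-387.50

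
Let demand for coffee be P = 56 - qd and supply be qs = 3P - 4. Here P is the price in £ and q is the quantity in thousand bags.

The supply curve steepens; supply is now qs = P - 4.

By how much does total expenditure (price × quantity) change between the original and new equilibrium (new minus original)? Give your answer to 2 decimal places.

+165.00

Before the shock: 56 - P = 3P - 4 ⇒ 60 = 4P ⇒ P = 15, q = 41.
With the change applied: demand qd = 56 - P, supply qs = P - 4.
Clearing the new market: 56 - P = P - 4, so P = 30 and q = 26.
Expenditure moves from 15×41 = 615 to 30×26 = 780; change = +165.00.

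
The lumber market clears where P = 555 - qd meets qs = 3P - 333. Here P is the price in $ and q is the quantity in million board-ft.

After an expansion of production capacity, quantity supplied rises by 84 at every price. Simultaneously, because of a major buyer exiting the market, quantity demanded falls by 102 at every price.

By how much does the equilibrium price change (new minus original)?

Before the shock: 555 - P = 3P - 333 ⇒ 888 = 4P ⇒ P = 222, q = 333.
With the change applied: demand qd = 453 - P, supply qs = 3P - 249.
Setting them equal: 453 - P = 3P - 249 → 702 = 4P, so P = 175.5 and q = 277.5.
ΔP = 175.5 − 222 = -46.5.

-46.5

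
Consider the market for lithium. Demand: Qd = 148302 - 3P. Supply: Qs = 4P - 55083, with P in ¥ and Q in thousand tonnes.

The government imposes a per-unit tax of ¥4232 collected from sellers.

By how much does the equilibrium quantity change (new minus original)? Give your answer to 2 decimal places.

-7254.86

Solve the original market: 148302 - 3P = 4P - 55083, hence P = 29055 and Q = 61137.
Since sellers keep the price net of the tax, the effective supply curve becomes Qs = 4P - 72011.
New equilibrium: 148302 - 3P = 4P - 72011 ⇒ 220313 = 7P ⇒ P = 220313/7 ≈ 31473.2857, Q = 377175/7 ≈ 53882.1429.
ΔQ = 53882.1429 − 61137 = -7254.86.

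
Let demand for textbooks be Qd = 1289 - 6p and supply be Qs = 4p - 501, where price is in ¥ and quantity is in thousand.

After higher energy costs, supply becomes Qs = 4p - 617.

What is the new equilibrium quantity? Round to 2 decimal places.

145.40

Original equilibrium: 1289 - 6p = 4p - 501 gives 1790 = 10p, so p = 179 and Q = 215.
After the shift, demand is Qd = 1289 - 6p and supply is Qs = 4p - 617.
Setting them equal: 1289 - 6p = 4p - 617 → 1906 = 10p, so p = 190.6 and Q = 145.4.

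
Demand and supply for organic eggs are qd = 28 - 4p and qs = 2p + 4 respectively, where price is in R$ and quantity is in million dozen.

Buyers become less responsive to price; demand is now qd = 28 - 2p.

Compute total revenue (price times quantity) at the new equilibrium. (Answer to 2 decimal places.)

Initially, 28 - 4p = 2p + 4, so 24 = 6p and p = 4, q = 12.
With the change applied: demand qd = 28 - 2p, supply qs = 2p + 4.
Equate the new curves: 28 - 2p = 2p + 4, giving 24 = 4p, p = 6, q = 16.
New expenditure = 6 × 16 = 96.00.

96.00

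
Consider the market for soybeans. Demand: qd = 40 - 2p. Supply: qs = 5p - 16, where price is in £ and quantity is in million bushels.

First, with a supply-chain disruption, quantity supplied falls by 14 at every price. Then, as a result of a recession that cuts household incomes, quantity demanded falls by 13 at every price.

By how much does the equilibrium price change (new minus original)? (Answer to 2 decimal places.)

+0.14

Solve the original market: 40 - 2p = 5p - 16, hence p = 8 and q = 24.
The shock moves the curves to qd = 27 - 2p and qs = 5p - 30.
Clearing the new market: 27 - 2p = 5p - 30, so p = 57/7 ≈ 8.1429 and q = 75/7 ≈ 10.7143.
Δp = 8.1429 − 8 = +0.14.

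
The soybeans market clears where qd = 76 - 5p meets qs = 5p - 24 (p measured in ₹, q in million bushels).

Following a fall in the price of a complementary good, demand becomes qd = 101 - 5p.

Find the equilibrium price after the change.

12.5

Solve the original market: 76 - 5p = 5p - 24, hence p = 10 and q = 26.
The new curves are qd = 101 - 5p (demand) and qs = 5p - 24 (supply).
Clearing the new market: 101 - 5p = 5p - 24, so p = 12.5 and q = 38.5.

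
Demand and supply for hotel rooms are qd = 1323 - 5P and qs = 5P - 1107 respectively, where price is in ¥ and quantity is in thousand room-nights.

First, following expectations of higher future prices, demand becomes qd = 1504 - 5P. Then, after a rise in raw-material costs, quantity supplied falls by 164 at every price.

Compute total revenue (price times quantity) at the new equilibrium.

32328.75

Before the shock: 1323 - 5P = 5P - 1107 ⇒ 2430 = 10P ⇒ P = 243, q = 108.
The shock moves the curves to qd = 1504 - 5P and qs = 5P - 1271.
Equate the new curves: 1504 - 5P = 5P - 1271, giving 2775 = 10P, P = 277.5, q = 116.5.
New expenditure = 277.5 × 116.5 = 32328.75.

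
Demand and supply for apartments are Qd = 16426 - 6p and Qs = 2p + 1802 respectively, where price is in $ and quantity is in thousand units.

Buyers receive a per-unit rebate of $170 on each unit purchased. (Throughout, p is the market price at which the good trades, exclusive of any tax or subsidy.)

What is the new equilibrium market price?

Initially, 16426 - 6p = 2p + 1802, so 14624 = 8p and p = 1828, Q = 5458.
Since buyers' out-of-pocket price is the market price minus the rebate, the effective demand curve becomes Qd = 17446 - 6p.
Equate the new curves: 17446 - 6p = 2p + 1802, giving 15644 = 8p, p = 1955.5, Q = 5713.

1955.5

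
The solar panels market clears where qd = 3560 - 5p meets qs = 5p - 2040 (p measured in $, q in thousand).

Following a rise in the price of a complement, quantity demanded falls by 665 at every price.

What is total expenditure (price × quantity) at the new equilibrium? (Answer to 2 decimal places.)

210971.25

Initially, 3560 - 5p = 5p - 2040, so 5600 = 10p and p = 560, q = 760.
The new curves are qd = 2895 - 5p (demand) and qs = 5p - 2040 (supply).
Clearing the new market: 2895 - 5p = 5p - 2040, so p = 493.5 and q = 427.5.
New expenditure = 493.5 × 427.5 = 210971.25.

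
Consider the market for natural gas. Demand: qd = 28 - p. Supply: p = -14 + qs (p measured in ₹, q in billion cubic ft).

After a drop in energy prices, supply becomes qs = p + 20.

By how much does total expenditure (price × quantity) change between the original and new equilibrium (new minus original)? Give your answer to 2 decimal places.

-51.00

Original equilibrium: 28 - p = p + 14 gives 14 = 2p, so p = 7 and q = 21.
The new curves are qd = 28 - p (demand) and qs = p + 20 (supply).
Setting them equal: 28 - p = p + 20 → 8 = 2p, so p = 4 and q = 24.
Expenditure moves from 7×21 = 147 to 4×24 = 96; change = -51.00.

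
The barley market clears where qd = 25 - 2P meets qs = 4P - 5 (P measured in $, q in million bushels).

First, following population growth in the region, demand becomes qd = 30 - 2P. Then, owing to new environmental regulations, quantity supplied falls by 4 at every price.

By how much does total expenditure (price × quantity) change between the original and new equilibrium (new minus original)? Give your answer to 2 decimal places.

+35.50

Solve the original market: 25 - 2P = 4P - 5, hence P = 5 and q = 15.
The shock moves the curves to qd = 30 - 2P and qs = 4P - 9.
New equilibrium: 30 - 2P = 4P - 9 ⇒ 39 = 6P ⇒ P = 6.5, q = 17.
Expenditure moves from 5×15 = 75 to 6.5×17 = 110.5; change = +35.50.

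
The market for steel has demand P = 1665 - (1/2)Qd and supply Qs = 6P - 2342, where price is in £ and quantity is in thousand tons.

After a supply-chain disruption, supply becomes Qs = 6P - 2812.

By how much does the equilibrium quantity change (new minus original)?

Original equilibrium: 3330 - 2P = 6P - 2342 gives 5672 = 8P, so P = 709 and Q = 1912.
With the change applied: demand Qd = 3330 - 2P, supply Qs = 6P - 2812.
Clearing the new market: 3330 - 2P = 6P - 2812, so P = 767.75 and Q = 1794.5.
ΔQ = 1794.5 − 1912 = -117.5.

-117.5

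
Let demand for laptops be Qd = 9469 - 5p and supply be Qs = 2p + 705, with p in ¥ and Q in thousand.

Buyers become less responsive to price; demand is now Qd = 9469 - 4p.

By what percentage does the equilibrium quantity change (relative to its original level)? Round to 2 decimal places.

Original equilibrium: 9469 - 5p = 2p + 705 gives 8764 = 7p, so p = 1252 and Q = 3209.
With the change applied: demand Qd = 9469 - 4p, supply Qs = 2p + 705.
Equate the new curves: 9469 - 4p = 2p + 705, giving 8764 = 6p, p = 4382/3 ≈ 1460.6667, Q = 10879/3 ≈ 3626.3333.
%ΔQ = (3626.3333 − 3209) / 3209 × 100 = +13.01%.

+13.01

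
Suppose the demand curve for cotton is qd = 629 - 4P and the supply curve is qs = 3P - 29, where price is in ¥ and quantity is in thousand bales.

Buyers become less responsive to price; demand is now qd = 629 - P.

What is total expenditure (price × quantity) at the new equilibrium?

76410.25

Before the shock: 629 - 4P = 3P - 29 ⇒ 658 = 7P ⇒ P = 94, q = 253.
The shock moves the curves to qd = 629 - P and qs = 3P - 29.
Equate the new curves: 629 - P = 3P - 29, giving 658 = 4P, P = 164.5, q = 464.5.
New expenditure = 164.5 × 464.5 = 76410.25.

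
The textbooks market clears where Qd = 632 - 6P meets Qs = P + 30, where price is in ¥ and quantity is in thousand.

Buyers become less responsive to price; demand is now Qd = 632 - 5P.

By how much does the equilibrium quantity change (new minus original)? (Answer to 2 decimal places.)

+14.33

Solve the original market: 632 - 6P = P + 30, hence P = 86 and Q = 116.
The new curves are Qd = 632 - 5P (demand) and Qs = P + 30 (supply).
Equate the new curves: 632 - 5P = P + 30, giving 602 = 6P, P = 301/3 ≈ 100.3333, Q = 391/3 ≈ 130.3333.
ΔQ = 130.3333 − 116 = +14.33.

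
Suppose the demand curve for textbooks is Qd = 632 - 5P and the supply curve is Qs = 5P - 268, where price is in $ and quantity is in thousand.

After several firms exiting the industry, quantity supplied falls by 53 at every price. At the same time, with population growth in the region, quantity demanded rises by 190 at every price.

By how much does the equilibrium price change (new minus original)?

Before the shock: 632 - 5P = 5P - 268 ⇒ 900 = 10P ⇒ P = 90, Q = 182.
After the shift, demand is Qd = 822 - 5P and supply is Qs = 5P - 321.
New equilibrium: 822 - 5P = 5P - 321 ⇒ 1143 = 10P ⇒ P = 114.3, Q = 250.5.
ΔP = 114.3 − 90 = +24.3.

+24.3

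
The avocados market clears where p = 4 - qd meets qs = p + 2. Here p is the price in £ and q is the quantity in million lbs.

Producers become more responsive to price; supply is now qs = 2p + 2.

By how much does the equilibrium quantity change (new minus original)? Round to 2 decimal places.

Before the shock: 4 - p = p + 2 ⇒ 2 = 2p ⇒ p = 1, q = 3.
After the shift, demand is qd = 4 - p and supply is qs = 2p + 2.
Setting them equal: 4 - p = 2p + 2 → 2 = 3p, so p = 2/3 ≈ 0.6667 and q = 10/3 ≈ 3.3333.
Δq = 3.3333 − 3 = +0.33.

+0.33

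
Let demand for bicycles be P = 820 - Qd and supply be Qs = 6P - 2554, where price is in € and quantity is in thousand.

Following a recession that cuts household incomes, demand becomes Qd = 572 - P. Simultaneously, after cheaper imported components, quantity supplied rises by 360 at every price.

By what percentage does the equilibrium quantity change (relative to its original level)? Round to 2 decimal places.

-47.68

Before the shock: 820 - P = 6P - 2554 ⇒ 3374 = 7P ⇒ P = 482, Q = 338.
The shock moves the curves to Qd = 572 - P and Qs = 6P - 2194.
Setting them equal: 572 - P = 6P - 2194 → 2766 = 7P, so P = 2766/7 ≈ 395.1429 and Q = 1238/7 ≈ 176.8571.
%ΔQ = (176.8571 − 338) / 338 × 100 = -47.68%.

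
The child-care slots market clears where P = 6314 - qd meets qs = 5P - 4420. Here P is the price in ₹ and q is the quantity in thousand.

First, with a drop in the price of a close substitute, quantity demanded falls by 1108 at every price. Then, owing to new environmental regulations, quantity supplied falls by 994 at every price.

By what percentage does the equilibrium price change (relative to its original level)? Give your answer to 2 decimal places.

Initially, 6314 - P = 5P - 4420, so 10734 = 6P and P = 1789, q = 4525.
After the shift, demand is qd = 5206 - P and supply is qs = 5P - 5414.
Equate the new curves: 5206 - P = 5P - 5414, giving 10620 = 6P, P = 1770, q = 3436.
%ΔP = (1770 − 1789) / 1789 × 100 = -1.06%.

-1.06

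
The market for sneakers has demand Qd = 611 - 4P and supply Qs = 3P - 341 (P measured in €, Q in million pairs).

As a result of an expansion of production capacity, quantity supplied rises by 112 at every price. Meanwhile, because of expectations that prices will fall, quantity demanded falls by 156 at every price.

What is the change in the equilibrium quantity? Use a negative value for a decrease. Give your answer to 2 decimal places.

Solve the original market: 611 - 4P = 3P - 341, hence P = 136 and Q = 67.
With the change applied: demand Qd = 455 - 4P, supply Qs = 3P - 229.
Setting them equal: 455 - 4P = 3P - 229 → 684 = 7P, so P = 684/7 ≈ 97.7143 and Q = 449/7 ≈ 64.1429.
ΔQ = 64.1429 − 67 = -2.86.

-2.86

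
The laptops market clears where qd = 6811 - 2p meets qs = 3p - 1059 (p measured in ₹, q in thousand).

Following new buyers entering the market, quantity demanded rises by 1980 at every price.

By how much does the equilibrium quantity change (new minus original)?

+1188

Solve the original market: 6811 - 2p = 3p - 1059, hence p = 1574 and q = 3663.
The shock moves the curves to qd = 8791 - 2p and qs = 3p - 1059.
Setting them equal: 8791 - 2p = 3p - 1059 → 9850 = 5p, so p = 1970 and q = 4851.
Δq = 4851 − 3663 = +1188.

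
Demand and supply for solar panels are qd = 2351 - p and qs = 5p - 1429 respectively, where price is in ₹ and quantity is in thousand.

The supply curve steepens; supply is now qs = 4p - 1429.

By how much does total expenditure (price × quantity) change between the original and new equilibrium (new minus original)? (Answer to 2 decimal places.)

+121590.00

Solve the original market: 2351 - p = 5p - 1429, hence p = 630 and q = 1721.
The shock moves the curves to qd = 2351 - p and qs = 4p - 1429.
Clearing the new market: 2351 - p = 4p - 1429, so p = 756 and q = 1595.
Expenditure moves from 630×1721 = 1084230 to 756×1595 = 1205820; change = +121590.00.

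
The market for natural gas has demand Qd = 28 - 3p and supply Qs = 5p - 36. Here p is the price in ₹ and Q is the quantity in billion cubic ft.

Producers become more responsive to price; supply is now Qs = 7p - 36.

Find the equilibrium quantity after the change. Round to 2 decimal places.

8.80

Original equilibrium: 28 - 3p = 5p - 36 gives 64 = 8p, so p = 8 and Q = 4.
The shock moves the curves to Qd = 28 - 3p and Qs = 7p - 36.
Clearing the new market: 28 - 3p = 7p - 36, so p = 6.4 and Q = 8.8.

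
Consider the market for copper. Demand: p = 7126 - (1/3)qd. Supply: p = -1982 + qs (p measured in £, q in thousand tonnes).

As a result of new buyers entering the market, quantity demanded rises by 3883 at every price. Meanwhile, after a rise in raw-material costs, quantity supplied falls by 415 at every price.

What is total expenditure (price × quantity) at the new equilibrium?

Original equilibrium: 21378 - 3p = p + 1982 gives 19396 = 4p, so p = 4849 and q = 6831.
With the change applied: demand qd = 25261 - 3p, supply qs = p + 1567.
Clearing the new market: 25261 - 3p = p + 1567, so p = 5923.5 and q = 7490.5.
New expenditure = 5923.5 × 7490.5 = 44369976.75.

44369976.75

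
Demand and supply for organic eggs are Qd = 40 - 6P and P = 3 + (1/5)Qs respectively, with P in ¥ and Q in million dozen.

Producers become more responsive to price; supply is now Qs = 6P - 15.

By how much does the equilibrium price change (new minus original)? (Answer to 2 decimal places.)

-0.42

Initially, 40 - 6P = 5P - 15, so 55 = 11P and P = 5, Q = 10.
The new curves are Qd = 40 - 6P (demand) and Qs = 6P - 15 (supply).
Clearing the new market: 40 - 6P = 6P - 15, so P = 55/12 ≈ 4.5833 and Q = 12.5.
ΔP = 4.5833 − 5 = -0.42.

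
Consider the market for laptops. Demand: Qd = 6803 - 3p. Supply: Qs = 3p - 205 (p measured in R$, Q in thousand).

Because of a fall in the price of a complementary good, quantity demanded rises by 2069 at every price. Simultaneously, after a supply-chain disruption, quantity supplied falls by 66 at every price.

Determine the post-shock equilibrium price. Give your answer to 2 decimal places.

Before the shock: 6803 - 3p = 3p - 205 ⇒ 7008 = 6p ⇒ p = 1168, Q = 3299.
The shock moves the curves to Qd = 8872 - 3p and Qs = 3p - 271.
Clearing the new market: 8872 - 3p = 3p - 271, so p = 9143/6 ≈ 1523.8333 and Q = 4300.5.

1523.83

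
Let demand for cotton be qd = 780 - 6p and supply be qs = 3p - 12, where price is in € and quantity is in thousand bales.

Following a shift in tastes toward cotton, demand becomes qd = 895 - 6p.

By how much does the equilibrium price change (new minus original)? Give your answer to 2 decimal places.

+12.78

Initially, 780 - 6p = 3p - 12, so 792 = 9p and p = 88, q = 252.
With the change applied: demand qd = 895 - 6p, supply qs = 3p - 12.
New equilibrium: 895 - 6p = 3p - 12 ⇒ 907 = 9p ⇒ p = 907/9 ≈ 100.7778, q = 871/3 ≈ 290.3333.
Δp = 100.7778 − 88 = +12.78.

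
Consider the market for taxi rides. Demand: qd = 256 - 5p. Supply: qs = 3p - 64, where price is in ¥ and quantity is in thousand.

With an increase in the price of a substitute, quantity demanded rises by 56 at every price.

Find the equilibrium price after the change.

47

Before the shock: 256 - 5p = 3p - 64 ⇒ 320 = 8p ⇒ p = 40, q = 56.
The new curves are qd = 312 - 5p (demand) and qs = 3p - 64 (supply).
Setting them equal: 312 - 5p = 3p - 64 → 376 = 8p, so p = 47 and q = 77.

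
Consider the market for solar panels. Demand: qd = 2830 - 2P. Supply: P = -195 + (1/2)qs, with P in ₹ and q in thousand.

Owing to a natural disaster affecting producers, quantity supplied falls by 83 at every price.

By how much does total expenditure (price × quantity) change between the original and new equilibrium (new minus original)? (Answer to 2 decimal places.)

+7231.38

Original equilibrium: 2830 - 2P = 2P + 390 gives 2440 = 4P, so P = 610 and q = 1610.
After the shift, demand is qd = 2830 - 2P and supply is qs = 2P + 307.
Setting them equal: 2830 - 2P = 2P + 307 → 2523 = 4P, so P = 630.75 and q = 1568.5.
Expenditure moves from 610×1610 = 982100 to 630.75×1568.5 = 989331.375; change = +7231.38.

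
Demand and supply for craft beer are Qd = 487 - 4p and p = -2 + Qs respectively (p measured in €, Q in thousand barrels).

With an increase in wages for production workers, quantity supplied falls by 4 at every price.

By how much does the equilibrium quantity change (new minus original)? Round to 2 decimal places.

-3.20

Solve the original market: 487 - 4p = p + 2, hence p = 97 and Q = 99.
The shock moves the curves to Qd = 487 - 4p and Qs = p - 2.
Setting them equal: 487 - 4p = p - 2 → 489 = 5p, so p = 97.8 and Q = 95.8.
ΔQ = 95.8 − 99 = -3.20.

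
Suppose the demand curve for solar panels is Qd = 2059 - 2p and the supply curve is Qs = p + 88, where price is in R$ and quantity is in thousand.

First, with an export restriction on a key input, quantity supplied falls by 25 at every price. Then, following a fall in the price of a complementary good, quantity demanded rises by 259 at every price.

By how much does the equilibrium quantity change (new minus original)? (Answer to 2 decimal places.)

Solve the original market: 2059 - 2p = p + 88, hence p = 657 and Q = 745.
The new curves are Qd = 2318 - 2p (demand) and Qs = p + 63 (supply).
Equate the new curves: 2318 - 2p = p + 63, giving 2255 = 3p, p = 2255/3 ≈ 751.6667, Q = 2444/3 ≈ 814.6667.
ΔQ = 814.6667 − 745 = +69.67.

+69.67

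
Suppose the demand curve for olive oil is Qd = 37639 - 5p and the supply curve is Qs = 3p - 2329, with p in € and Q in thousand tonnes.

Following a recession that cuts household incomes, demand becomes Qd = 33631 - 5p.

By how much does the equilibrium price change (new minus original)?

-501

Original equilibrium: 37639 - 5p = 3p - 2329 gives 39968 = 8p, so p = 4996 and Q = 12659.
With the change applied: demand Qd = 33631 - 5p, supply Qs = 3p - 2329.
Setting them equal: 33631 - 5p = 3p - 2329 → 35960 = 8p, so p = 4495 and Q = 11156.
Δp = 4495 − 4996 = -501.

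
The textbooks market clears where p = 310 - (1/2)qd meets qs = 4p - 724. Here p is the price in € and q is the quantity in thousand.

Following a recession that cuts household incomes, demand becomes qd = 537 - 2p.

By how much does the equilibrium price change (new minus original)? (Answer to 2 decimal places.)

Before the shock: 620 - 2p = 4p - 724 ⇒ 1344 = 6p ⇒ p = 224, q = 172.
With the change applied: demand qd = 537 - 2p, supply qs = 4p - 724.
Setting them equal: 537 - 2p = 4p - 724 → 1261 = 6p, so p = 1261/6 ≈ 210.1667 and q = 350/3 ≈ 116.6667.
Δp = 210.1667 − 224 = -13.83.

-13.83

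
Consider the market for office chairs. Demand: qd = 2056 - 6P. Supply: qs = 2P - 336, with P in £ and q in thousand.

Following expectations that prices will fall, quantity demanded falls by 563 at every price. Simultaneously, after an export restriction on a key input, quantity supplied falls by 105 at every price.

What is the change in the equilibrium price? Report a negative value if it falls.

Initially, 2056 - 6P = 2P - 336, so 2392 = 8P and P = 299, q = 262.
The shock moves the curves to qd = 1493 - 6P and qs = 2P - 441.
Setting them equal: 1493 - 6P = 2P - 441 → 1934 = 8P, so P = 241.75 and q = 42.5.
ΔP = 241.75 − 299 = -57.25.

-57.25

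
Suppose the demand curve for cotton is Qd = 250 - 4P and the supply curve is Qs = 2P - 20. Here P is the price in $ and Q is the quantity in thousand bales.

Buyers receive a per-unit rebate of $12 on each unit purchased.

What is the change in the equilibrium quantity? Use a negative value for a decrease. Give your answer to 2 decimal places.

+16.00

Initially, 250 - 4P = 2P - 20, so 270 = 6P and P = 45, Q = 70.
Since buyers' out-of-pocket price is the market price minus the rebate, the effective demand curve becomes Qd = 298 - 4P.
New equilibrium: 298 - 4P = 2P - 20 ⇒ 318 = 6P ⇒ P = 53, Q = 86.
ΔQ = 86 − 70 = +16.00.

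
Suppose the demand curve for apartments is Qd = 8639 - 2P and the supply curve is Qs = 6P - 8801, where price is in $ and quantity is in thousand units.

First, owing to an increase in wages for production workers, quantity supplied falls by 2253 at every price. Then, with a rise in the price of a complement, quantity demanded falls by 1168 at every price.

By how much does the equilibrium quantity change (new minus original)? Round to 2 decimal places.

-1439.25

Before the shock: 8639 - 2P = 6P - 8801 ⇒ 17440 = 8P ⇒ P = 2180, Q = 4279.
The shock moves the curves to Qd = 7471 - 2P and Qs = 6P - 11054.
New equilibrium: 7471 - 2P = 6P - 11054 ⇒ 18525 = 8P ⇒ P = 2315.625, Q = 2839.75.
ΔQ = 2839.75 − 4279 = -1439.25.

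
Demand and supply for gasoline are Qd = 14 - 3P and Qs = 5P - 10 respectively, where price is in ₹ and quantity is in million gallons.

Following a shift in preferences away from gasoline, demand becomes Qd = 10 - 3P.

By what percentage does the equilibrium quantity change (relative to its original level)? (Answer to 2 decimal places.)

Initially, 14 - 3P = 5P - 10, so 24 = 8P and P = 3, Q = 5.
The new curves are Qd = 10 - 3P (demand) and Qs = 5P - 10 (supply).
Clearing the new market: 10 - 3P = 5P - 10, so P = 2.5 and Q = 2.5.
%ΔQ = (2.5 − 5) / 5 × 100 = -50.00%.

-50.00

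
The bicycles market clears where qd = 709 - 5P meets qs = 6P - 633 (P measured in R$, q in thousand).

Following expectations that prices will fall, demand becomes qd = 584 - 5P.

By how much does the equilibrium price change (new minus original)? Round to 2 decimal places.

Before the shock: 709 - 5P = 6P - 633 ⇒ 1342 = 11P ⇒ P = 122, q = 99.
The new curves are qd = 584 - 5P (demand) and qs = 6P - 633 (supply).
Setting them equal: 584 - 5P = 6P - 633 → 1217 = 11P, so P = 1217/11 ≈ 110.6364 and q = 339/11 ≈ 30.8182.
ΔP = 110.6364 − 122 = -11.36.

-11.36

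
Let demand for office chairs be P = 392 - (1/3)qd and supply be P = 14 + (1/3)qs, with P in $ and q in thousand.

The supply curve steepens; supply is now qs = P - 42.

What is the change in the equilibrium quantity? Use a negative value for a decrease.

Solve the original market: 1176 - 3P = 3P - 42, hence P = 203 and q = 567.
The shock moves the curves to qd = 1176 - 3P and qs = P - 42.
Setting them equal: 1176 - 3P = P - 42 → 1218 = 4P, so P = 304.5 and q = 262.5.
Δq = 262.5 − 567 = -304.5.

-304.5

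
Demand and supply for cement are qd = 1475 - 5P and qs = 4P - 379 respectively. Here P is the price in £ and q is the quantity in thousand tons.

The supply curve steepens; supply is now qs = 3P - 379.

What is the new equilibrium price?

231.75

Before the shock: 1475 - 5P = 4P - 379 ⇒ 1854 = 9P ⇒ P = 206, q = 445.
The new curves are qd = 1475 - 5P (demand) and qs = 3P - 379 (supply).
Equate the new curves: 1475 - 5P = 3P - 379, giving 1854 = 8P, P = 231.75, q = 316.25.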